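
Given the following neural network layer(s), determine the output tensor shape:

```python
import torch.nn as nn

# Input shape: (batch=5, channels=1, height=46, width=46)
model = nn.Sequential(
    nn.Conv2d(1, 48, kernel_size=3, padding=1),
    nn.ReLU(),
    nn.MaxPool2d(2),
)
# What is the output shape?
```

Input: (5, 1, 46, 46) -> after Conv2d: (5, 48, 46, 46) -> after ReLU: (5, 48, 46, 46) -> Output: (5, 48, 23, 23)

Answer: (5, 48, 23, 23)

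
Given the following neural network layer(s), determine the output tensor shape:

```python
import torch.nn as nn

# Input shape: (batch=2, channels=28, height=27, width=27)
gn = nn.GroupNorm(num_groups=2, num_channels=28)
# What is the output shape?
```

Input: (2, 28, 27, 27) -> Output: (2, 28, 27, 27)

Answer: (2, 28, 27, 27)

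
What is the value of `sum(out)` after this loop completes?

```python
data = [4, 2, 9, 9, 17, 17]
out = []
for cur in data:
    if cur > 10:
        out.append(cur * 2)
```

Sum of doubled values > 10
`out` takes the values: [] → [34] → [34, 34]
So `sum(out)` = 68

Answer: 68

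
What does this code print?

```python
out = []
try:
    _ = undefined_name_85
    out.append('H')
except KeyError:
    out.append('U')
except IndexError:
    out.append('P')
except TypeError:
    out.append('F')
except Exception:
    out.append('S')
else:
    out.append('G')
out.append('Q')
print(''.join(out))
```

Execution trace: 'S' (except Exception) → 'Q' (after the try/except). Output: SQ

Answer: SQ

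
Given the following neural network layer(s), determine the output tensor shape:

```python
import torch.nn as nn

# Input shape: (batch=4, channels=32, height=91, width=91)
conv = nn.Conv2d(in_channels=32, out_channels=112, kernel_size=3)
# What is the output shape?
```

Input: (4, 32, 91, 91) -> Output: (4, 112, 89, 89)

Answer: (4, 112, 89, 89)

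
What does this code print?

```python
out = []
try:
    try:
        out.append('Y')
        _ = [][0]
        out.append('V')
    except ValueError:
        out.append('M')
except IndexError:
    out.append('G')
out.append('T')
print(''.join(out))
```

Execution trace: 'Y' (try body) → 'G' (outer except IndexError) → 'T' (after the try/except). Output: YGT

Answer: YGT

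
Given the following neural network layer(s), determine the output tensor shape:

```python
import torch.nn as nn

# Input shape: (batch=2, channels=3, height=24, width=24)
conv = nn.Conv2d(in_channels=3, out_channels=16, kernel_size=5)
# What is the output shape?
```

Input: (2, 3, 24, 24) -> Output: (2, 16, 20, 20)

Answer: (2, 16, 20, 20)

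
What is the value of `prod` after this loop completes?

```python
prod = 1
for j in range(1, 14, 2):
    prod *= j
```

Product of 1, 3, 5, ... up to 13
`prod` takes the values: 1 → 3 → 15 → 105 → 945 → 10395 → 135135

Answer: 135135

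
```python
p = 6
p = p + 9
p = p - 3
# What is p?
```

Trace:
`p = 6` → p = 6
`p = p + 9` → p = 15
`p = p - 3` → p = 12
So p = 12

Answer: 12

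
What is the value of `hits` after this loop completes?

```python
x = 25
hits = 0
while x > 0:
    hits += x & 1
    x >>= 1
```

Count set bits in 25 (binary: 0b11001)
`hits` takes the values: 0 → 1 → 2 → 3

Answer: 3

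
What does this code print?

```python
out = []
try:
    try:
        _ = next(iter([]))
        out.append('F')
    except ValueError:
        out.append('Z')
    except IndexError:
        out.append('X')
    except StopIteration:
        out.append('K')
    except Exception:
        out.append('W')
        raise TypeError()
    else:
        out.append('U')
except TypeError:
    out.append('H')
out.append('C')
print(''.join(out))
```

Execution trace: 'K' (inner except StopIteration) → 'C' (after the try/except). Output: KC

Answer: KC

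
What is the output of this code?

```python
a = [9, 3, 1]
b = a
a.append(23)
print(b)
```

Key concept: basic list aliasing.
Step by step:
`a = [9, 3, 1]` → a = [9, 3, 1]
`b = a` → b = [9, 3, 1] (same object as a)
`a.append(23)` → a = [9, 3, 1, 23] (same object as b); b = [9, 3, 1, 23] (same object as a)
`print(b)` → prints [9, 3, 1, 23]

Answer: [9, 3, 1, 23]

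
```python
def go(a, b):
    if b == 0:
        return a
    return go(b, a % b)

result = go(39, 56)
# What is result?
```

go(39, 56) -> go(56, 39) -> go(39, 17) -> go(17, 5) -> go(5, 2) -> go(2, 1) -> go(1, 0) -> 1

Answer: 1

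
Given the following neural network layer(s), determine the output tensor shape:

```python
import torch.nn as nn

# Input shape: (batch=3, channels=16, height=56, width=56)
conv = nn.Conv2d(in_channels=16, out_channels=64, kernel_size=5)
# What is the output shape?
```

Input: (3, 16, 56, 56) -> Output: (3, 64, 52, 52)

Answer: (3, 64, 52, 52)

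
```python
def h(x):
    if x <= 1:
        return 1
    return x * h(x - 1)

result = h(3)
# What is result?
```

h(3) = 3 * 2 * 1 = 6

Answer: 6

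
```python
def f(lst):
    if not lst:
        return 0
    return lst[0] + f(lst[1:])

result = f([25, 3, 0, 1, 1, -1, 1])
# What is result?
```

25 + 3 + 0 + 1 + 1 + (-1) + 1 + 0 = 30

Answer: 30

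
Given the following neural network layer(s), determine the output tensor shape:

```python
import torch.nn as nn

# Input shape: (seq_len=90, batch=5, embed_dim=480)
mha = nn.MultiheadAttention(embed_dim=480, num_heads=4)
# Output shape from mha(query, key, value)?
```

Input: (90, 5, 480) -> Output: (90, 5, 480)

Answer: (90, 5, 480)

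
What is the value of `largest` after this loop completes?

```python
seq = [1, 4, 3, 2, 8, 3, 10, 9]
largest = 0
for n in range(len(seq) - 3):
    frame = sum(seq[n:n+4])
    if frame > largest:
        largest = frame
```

Max sum of 4-element window in [1, 4, 3, 2, 8, 3, 10, 9]
`largest` takes the values: 0 → 10 → 17 → 23 → 30

Answer: 30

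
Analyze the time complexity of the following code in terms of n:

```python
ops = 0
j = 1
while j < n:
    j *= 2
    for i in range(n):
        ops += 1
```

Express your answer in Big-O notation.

Each loop level contributes: log n × n. Multiplying the contributions gives O(n log n).

Answer: O(n log n)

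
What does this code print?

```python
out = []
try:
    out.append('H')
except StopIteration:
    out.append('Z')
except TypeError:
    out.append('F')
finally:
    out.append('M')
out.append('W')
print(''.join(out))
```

Execution trace: 'H' (try body, no exception) → 'M' (finally) → 'W' (after the try/except). Output: HMW

Answer: HMW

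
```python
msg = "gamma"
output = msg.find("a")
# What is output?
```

Trace:
`msg = "gamma"` → msg = 'gamma'
`output = msg.find("a")` → output = 1
So output = 1

Answer: 1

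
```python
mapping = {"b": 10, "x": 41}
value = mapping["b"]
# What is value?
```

Trace:
`mapping = {"b": 10, "x": 41}` → mapping = {'b': 10, 'x': 41}
`value = mapping["b"]` → value = 10
So value = 10

Answer: 10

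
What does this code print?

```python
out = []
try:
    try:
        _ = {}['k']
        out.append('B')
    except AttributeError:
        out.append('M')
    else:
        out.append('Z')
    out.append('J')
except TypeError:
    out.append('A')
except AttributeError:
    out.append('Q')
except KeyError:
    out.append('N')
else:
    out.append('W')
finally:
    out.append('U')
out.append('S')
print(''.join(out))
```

Execution trace: 'N' (except KeyError) → 'U' (finally) → 'S' (after the try/except). Output: NUS

Answer: NUS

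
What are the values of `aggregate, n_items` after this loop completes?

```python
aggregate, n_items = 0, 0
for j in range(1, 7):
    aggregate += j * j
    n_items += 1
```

Sum of squares and count
`aggregate, n_items` takes the values: (0, 0) → (1, 0) → (1, 1) → (5, 1) → (5, 2) → (14, 2) → (14, 3) → (30, 3) → (30, 4) → (55, 4) → (55, 5) → (91, 5) → (91, 6)

Answer: 91, 6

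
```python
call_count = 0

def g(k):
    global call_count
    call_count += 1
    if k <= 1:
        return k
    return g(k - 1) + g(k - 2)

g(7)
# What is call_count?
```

Calls(k) = 1 + Calls(k-1) + Calls(k-2); Calls(0)=Calls(1)=1. For k=7 this gives 41.

Answer: 41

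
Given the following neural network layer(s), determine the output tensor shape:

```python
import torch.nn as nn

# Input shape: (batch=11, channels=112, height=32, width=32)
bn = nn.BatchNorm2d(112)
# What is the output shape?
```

Input: (11, 112, 32, 32) -> Output: (11, 112, 32, 32)

Answer: (11, 112, 32, 32)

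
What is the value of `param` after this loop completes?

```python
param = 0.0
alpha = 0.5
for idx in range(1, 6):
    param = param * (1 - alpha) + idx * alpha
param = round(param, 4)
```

Moving average with lr=0.5
`param` takes the values: 0.0 → 0.5 → 1.25 → 2.125 → 3.0625 → 4.03125 → 4.0312

Answer: 4.0312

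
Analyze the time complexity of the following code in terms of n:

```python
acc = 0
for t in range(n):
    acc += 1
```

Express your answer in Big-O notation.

Each loop level contributes: n. Multiplying the contributions gives O(n).

Answer: O(n)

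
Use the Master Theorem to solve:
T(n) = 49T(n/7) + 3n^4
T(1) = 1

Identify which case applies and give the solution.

a=49, b=7, f(n)=3n^4. log_7(49) = 2. Since c=4 > 2 and the regularity condition holds (49(n/7)^4 = (49/7^4)n^4 with 49/7^4 < 1), Case 3 applies: T(n) = Θ(f(n)) = O(n^4).

Answer: O(n^4) - Case 3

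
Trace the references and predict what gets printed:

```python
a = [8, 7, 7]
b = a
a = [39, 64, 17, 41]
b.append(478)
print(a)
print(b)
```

Key concept: rebinding vs mutation: a is rebound to a new list, b still points at the original.
Step by step:
`a = [8, 7, 7]` → a = [8, 7, 7]
`b = a` → b = [8, 7, 7] (same object as a)
`a = [39, 64, 17, 41]` → a = [39, 64, 17, 41]
`b.append(478)` → b = [8, 7, 7, 478]
`print(a)` → prints [39, 64, 17, 41]
`print(b)` → prints [8, 7, 7, 478]

Answer:
[39, 64, 17, 41]
[8, 7, 7, 478]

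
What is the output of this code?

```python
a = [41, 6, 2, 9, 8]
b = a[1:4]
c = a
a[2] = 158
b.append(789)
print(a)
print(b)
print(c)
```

Key concept: slice vs alias.
Step by step:
`a = [41, 6, 2, 9, 8]` → a = [41, 6, 2, 9, 8]
`b = a[1:4]` → b = [6, 2, 9]
`c = a` → c = [41, 6, 2, 9, 8] (same object as a)
`a[2] = 158` → a = [41, 6, 158, 9, 8] (same object as c); c = [41, 6, 158, 9, 8] (same object as a)
`b.append(789)` → b = [6, 2, 9, 789]
`print(a)` → prints [41, 6, 158, 9, 8]
`print(b)` → prints [6, 2, 9, 789]
`print(c)` → prints [41, 6, 158, 9, 8]

Answer:
[41, 6, 158, 9, 8]
[6, 2, 9, 789]
[41, 6, 158, 9, 8]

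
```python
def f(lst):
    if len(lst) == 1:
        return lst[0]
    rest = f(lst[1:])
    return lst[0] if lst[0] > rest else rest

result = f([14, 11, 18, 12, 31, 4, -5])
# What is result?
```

Recursive max over [14, 11, 18, 12, 31, 4, -5] = 31

Answer: 31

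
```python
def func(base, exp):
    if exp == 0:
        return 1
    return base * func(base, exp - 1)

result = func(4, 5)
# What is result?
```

func(4, 5) = 4 * 4 * 4 * 4 * 4 = 1024

Answer: 1024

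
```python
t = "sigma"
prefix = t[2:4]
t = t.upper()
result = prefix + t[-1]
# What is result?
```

Trace:
`t = "sigma"` → t = 'sigma'
`prefix = t[2:4]` → prefix = 'gm'
`t = t.upper()` → t = 'SIGMA'
`result = prefix + t[-1]` → result = 'gmA'
So result = 'gmA'

Answer: 'gmA'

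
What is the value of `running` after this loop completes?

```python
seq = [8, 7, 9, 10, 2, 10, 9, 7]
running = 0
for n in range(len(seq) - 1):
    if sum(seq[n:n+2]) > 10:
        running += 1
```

Count windows with sum > 10
`running` takes the values: 0 → 1 → 2 → 3 → 4 → 5 → 6 → 7

Answer: 7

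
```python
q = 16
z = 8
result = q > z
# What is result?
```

Trace:
`q = 16` → q = 16
`z = 8` → z = 8
`result = q > z` → result = True
So result = True

Answer: True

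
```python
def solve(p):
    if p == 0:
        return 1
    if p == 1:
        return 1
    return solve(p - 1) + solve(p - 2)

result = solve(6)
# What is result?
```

Build up from base cases: solve(0)=1, solve(1)=1, solve(2)=2, solve(3)=3, solve(4)=5, solve(5)=8, solve(6)=13

Answer: 13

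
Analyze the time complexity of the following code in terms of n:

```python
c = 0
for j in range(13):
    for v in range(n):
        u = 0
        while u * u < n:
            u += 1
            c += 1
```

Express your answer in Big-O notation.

Each loop level contributes: 1 × n × √n. Multiplying the contributions gives O(n√n).

Answer: O(n√n)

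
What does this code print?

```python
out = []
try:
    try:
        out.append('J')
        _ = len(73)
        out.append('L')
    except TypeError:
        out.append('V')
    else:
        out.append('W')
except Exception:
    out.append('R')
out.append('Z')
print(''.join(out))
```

Execution trace: 'J' (inner try body) → 'V' (inner except TypeError) → 'Z' (after the try/except). Output: JVZ

Answer: JVZ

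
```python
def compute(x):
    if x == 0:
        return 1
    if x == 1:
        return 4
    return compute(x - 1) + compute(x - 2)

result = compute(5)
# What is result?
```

Build up from base cases: compute(0)=1, compute(1)=4, compute(2)=5, compute(3)=9, compute(4)=14, compute(5)=23

Answer: 23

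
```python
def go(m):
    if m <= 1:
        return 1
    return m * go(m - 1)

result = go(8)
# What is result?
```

go(8) = 8 * 7 * 6 * 5 * 4 * 3 * 2 * 1 = 40320

Answer: 40320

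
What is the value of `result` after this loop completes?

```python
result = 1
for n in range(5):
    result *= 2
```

2^5 = 32
`result` takes the values: 1 → 2 → 4 → 8 → 16 → 32

Answer: 32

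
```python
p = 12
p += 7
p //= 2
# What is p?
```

Trace:
`p = 12` → p = 12
`p += 7` → p = 19
`p //= 2` → p = 9
So p = 9

Answer: 9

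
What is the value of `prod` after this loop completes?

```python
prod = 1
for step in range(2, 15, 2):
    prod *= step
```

Product of even numbers 2 to 14
`prod` takes the values: 1 → 2 → 8 → 48 → 384 → 3840 → 46080 → 645120

Answer: 645120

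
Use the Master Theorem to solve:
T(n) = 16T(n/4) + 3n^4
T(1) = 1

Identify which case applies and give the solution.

a=16, b=4, f(n)=3n^4. log_4(16) = 2. Since c=4 > 2 and the regularity condition holds (16(n/4)^4 = (16/4^4)n^4 with 16/4^4 < 1), Case 3 applies: T(n) = Θ(f(n)) = O(n^4).

Answer: O(n^4) - Case 3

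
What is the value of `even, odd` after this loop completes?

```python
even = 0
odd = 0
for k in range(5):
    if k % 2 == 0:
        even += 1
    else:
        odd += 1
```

Count evens and odds in range(5)
`even, odd` takes the values: (0, 0) → (1, 0) → (1, 1) → (2, 1) → (2, 2) → (3, 2)

Answer: 3, 2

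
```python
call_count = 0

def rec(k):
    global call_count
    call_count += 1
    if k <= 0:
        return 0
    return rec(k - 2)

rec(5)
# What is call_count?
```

Linear recursion stepping by 2: 4 calls from k=5 down to ≤0.

Answer: 4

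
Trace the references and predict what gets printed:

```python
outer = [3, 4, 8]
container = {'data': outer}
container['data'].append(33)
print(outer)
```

Key concept: dict holds reference to list.
Step by step:
`outer = [3, 4, 8]` → outer = [3, 4, 8]
`container = {'data': outer}` → container = {'data': [3, 4, 8]}
`container['data'].append(33)` → outer = [3, 4, 8, 33]; container = {'data': [3, 4, 8, 33]}
`print(outer)` → prints [3, 4, 8, 33]

Answer: [3, 4, 8, 33]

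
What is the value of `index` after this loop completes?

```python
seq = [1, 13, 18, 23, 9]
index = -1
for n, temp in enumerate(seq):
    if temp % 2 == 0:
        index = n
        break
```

First even number index in [1, 13, 18, 23, 9]
`index` takes the values: -1 → 2

Answer: 2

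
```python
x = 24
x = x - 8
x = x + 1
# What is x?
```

Trace:
`x = 24` → x = 24
`x = x - 8` → x = 16
`x = x + 1` → x = 17
So x = 17

Answer: 17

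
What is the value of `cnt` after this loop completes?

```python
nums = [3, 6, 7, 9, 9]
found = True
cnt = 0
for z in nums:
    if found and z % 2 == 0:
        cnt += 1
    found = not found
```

Count even values at even positions
`cnt` takes the values: 0

Answer: 0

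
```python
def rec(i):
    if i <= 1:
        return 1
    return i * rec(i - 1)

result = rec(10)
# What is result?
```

rec(10) = 10 * 9 * 8 * 7 * 6 * 5 * 4 * 3 * 2 * 1 = 3628800

Answer: 3628800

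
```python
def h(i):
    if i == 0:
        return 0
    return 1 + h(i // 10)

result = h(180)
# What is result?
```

Count of digits of 180: 3

Answer: 3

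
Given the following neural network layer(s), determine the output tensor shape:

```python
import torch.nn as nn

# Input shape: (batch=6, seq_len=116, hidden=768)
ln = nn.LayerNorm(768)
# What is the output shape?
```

Input: (6, 116, 768) -> Output: (6, 116, 768)

Answer: (6, 116, 768)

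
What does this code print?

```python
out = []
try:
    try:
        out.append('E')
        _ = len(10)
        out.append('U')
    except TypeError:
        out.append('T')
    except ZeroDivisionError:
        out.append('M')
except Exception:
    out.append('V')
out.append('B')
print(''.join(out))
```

Execution trace: 'E' (inner try body) → 'T' (inner except TypeError) → 'B' (after the try/except). Output: ETB

Answer: ETB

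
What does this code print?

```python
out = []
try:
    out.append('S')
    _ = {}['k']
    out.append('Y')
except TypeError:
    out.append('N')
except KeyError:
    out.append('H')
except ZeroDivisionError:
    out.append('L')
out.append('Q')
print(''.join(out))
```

Execution trace: 'S' (try body) → 'H' (except KeyError) → 'Q' (after the try/except). Output: SHQ

Answer: SHQ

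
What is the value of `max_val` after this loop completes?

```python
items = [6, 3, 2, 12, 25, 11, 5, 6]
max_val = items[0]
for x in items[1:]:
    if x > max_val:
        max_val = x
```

Maximum of [6, 3, 2, 12, 25, 11, 5, 6]
`max_val` takes the values: 6 → 12 → 25

Answer: 25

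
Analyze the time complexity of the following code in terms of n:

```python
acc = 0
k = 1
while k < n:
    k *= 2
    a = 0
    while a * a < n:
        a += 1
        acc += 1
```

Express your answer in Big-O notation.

Each loop level contributes: log n × √n. Multiplying the contributions gives O(√n log n).

Answer: O(√n log n)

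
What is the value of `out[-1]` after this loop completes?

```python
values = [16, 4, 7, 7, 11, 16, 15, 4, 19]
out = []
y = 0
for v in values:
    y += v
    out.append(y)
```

Cumulative sum ends at 99
`out` takes the values: [] → [16] → [16, 20] → [16, 20, 27] → [16, 20, 27, 34] → [16, 20, 27, 34, 45] → [16, 20, 27, 34, 45, 61] → [16, 20, 27, 34, 45, 61, 76] → [16, 20, 27, 34, 45, 61, 76, 80] → [16, 20, 27, 34, 45, 61, 76, 80, 99]
So `out[-1]` = 99

Answer: 99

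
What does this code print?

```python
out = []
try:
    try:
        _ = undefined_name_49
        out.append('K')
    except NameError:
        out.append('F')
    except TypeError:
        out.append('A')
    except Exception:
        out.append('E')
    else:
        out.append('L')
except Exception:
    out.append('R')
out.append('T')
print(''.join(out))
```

Execution trace: 'F' (inner except NameError) → 'T' (after the try/except). Output: FT

Answer: FT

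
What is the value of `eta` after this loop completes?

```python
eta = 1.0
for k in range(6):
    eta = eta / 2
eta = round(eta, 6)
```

Halving LR 6 times: 1 / 2^6
`eta` takes the values: 1.0 → 0.5 → 0.25 → 0.125 → 0.0625 → 0.03125 → 0.015625

Answer: 0.015625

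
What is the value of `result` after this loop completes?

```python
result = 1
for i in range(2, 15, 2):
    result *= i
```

Product of even numbers 2 to 14
`result` takes the values: 1 → 2 → 8 → 48 → 384 → 3840 → 46080 → 645120

Answer: 645120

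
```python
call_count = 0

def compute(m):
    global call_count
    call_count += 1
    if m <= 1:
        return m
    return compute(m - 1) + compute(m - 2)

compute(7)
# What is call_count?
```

Calls(m) = 1 + Calls(m-1) + Calls(m-2); Calls(0)=Calls(1)=1. For m=7 this gives 41.

Answer: 41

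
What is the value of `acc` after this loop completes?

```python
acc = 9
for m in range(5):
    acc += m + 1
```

Start at 9, add 1 to 5 = 24
`acc` takes the values: 9 → 10 → 12 → 15 → 19 → 24

Answer: 24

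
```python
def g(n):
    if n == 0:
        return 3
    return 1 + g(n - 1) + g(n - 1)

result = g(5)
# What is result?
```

g(n) = 1 + 2·g(n-1), g(0)=3. Closed form: (3+1)·2^5 - 1 = 127.

Answer: 127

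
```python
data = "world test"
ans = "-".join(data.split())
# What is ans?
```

Trace:
`data = "world test"` → data = 'world test'
`ans = "-".join(data.split())` → ans = 'world-test'
So ans = 'world-test'

Answer: 'world-test'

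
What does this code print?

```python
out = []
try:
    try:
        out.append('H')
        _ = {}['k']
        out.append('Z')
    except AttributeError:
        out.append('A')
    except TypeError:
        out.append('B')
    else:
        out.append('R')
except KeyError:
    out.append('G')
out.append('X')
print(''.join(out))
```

Execution trace: 'H' (inner try body) → 'G' (outer except KeyError) → 'X' (after the try/except). Output: HGX

Answer: HGX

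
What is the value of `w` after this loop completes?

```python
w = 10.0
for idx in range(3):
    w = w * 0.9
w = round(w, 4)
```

Exponential decay: 10.0 * 0.9^3
`w` takes the values: 10.0 → 9.0 → 8.1 → 7.29

Answer: 7.29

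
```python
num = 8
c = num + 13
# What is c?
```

Trace:
`num = 8` → num = 8
`c = num + 13` → c = 21
So c = 21

Answer: 21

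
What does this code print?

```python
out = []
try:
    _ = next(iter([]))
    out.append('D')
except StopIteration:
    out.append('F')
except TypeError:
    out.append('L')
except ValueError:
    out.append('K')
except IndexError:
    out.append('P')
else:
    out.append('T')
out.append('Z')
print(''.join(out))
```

Execution trace: 'F' (except StopIteration) → 'Z' (after the try/except). Output: FZ

Answer: FZ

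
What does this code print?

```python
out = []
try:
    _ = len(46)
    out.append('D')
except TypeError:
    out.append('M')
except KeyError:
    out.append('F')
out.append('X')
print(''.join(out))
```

Execution trace: 'M' (except TypeError) → 'X' (after the try/except). Output: MX

Answer: MX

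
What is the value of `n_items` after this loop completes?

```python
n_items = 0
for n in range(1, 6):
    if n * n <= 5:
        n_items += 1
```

Count numbers where n² ≤ 5
`n_items` takes the values: 0 → 1 → 2

Answer: 2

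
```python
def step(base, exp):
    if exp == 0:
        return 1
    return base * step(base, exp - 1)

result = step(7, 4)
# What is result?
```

step(7, 4) = 7 * 7 * 7 * 7 = 2401

Answer: 2401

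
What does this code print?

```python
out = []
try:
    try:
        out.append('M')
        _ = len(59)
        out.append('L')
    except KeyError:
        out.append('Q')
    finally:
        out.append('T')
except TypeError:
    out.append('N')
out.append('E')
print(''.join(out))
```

Execution trace: 'M' (inner try body) → 'T' (inner finally) → 'N' (outer except TypeError) → 'E' (after the try/except). Output: MTNE

Answer: MTNE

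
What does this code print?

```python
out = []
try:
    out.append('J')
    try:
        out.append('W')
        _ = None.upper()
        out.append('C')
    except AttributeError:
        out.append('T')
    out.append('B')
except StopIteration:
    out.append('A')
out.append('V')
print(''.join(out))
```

Execution trace: 'J' (try body) → 'W' (inner try body) → 'T' (inner except AttributeError) → 'B' (try body, no exception) → 'V' (after the try/except). Output: JWTBV

Answer: JWTBV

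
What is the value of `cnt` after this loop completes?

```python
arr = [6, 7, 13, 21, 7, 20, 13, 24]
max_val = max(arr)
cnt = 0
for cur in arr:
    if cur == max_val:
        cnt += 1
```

Count of max value 24 in [6, 7, 13, 21, 7, 20, 13, 24]
`cnt` takes the values: 0 → 1

Answer: 1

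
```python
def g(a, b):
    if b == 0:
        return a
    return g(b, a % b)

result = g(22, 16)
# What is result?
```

g(22, 16) -> g(16, 6) -> g(6, 4) -> g(4, 2) -> g(2, 0) -> 2

Answer: 2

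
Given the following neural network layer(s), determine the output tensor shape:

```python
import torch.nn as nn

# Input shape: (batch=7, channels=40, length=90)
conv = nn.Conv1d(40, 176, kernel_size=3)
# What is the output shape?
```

Input: (7, 40, 90) -> Output: (7, 176, 88)

Answer: (7, 176, 88)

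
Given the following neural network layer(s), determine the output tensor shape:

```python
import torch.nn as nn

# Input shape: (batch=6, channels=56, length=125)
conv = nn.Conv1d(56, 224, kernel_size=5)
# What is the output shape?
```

Input: (6, 56, 125) -> Output: (6, 224, 121)

Answer: (6, 224, 121)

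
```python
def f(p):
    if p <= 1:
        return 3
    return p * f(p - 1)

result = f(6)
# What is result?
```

f(6) = 6 * 5 * 4 * 3 * 2 * 3 = 2160

Answer: 2160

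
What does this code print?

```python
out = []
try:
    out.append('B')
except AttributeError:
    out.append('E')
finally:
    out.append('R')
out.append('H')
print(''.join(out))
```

Execution trace: 'B' (try body, no exception) → 'R' (finally) → 'H' (after the try/except). Output: BRH

Answer: BRH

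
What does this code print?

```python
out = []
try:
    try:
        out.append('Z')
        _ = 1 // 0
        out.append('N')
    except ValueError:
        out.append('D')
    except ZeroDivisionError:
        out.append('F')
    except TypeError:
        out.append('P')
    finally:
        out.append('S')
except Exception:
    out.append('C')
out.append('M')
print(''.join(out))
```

Execution trace: 'Z' (inner try body) → 'F' (inner except ZeroDivisionError) → 'S' (inner finally) → 'M' (after the try/except). Output: ZFSM

Answer: ZFSM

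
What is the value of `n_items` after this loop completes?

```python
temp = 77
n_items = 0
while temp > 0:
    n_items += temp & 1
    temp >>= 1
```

Count set bits in 77 (binary: 0b1001101)
`n_items` takes the values: 0 → 1 → 2 → 3 → 4

Answer: 4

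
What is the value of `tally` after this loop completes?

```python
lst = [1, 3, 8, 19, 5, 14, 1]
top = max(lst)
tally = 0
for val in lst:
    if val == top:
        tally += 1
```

Count of max value 19 in [1, 3, 8, 19, 5, 14, 1]
`tally` takes the values: 0 → 1

Answer: 1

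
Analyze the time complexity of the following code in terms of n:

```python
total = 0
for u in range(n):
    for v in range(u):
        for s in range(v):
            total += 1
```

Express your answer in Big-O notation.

Each loop level contributes: n × n × n. Multiplying the contributions gives O(n^3).

Answer: O(n^3)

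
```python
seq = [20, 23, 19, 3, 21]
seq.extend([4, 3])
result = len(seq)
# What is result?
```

Trace:
`seq = [20, 23, 19, 3, 21]` → seq = [20, 23, 19, 3, 21]
`seq.extend([4, 3])` → seq = [20, 23, 19, 3, 21, 4, 3]
`result = len(seq)` → result = 7
So result = 7

Answer: 7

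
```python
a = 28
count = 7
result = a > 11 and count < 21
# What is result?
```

Trace:
`a = 28` → a = 28
`count = 7` → count = 7
`result = a > 11 and count < 21` → result = True
So result = True

Answer: True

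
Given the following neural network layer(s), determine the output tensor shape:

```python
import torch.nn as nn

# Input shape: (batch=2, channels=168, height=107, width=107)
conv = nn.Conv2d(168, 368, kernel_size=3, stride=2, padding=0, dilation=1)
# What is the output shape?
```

Input: (2, 168, 107, 107) -> Output: (2, 368, 53, 53)

Answer: (2, 368, 53, 53)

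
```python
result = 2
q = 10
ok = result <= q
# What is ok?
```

Trace:
`result = 2` → result = 2
`q = 10` → q = 10
`ok = result <= q` → ok = True
So ok = True

Answer: True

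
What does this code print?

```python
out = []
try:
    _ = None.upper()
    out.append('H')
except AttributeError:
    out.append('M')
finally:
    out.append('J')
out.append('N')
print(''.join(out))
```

Execution trace: 'M' (except AttributeError) → 'J' (finally) → 'N' (after the try/except). Output: MJN

Answer: MJN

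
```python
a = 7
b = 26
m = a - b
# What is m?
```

Trace:
`a = 7` → a = 7
`b = 26` → b = 26
`m = a - b` → m = -19
So m = -19

Answer: -19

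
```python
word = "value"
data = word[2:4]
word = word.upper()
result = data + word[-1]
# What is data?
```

Trace:
`word = "value"` → word = 'value'
`data = word[2:4]` → data = 'lu'
`word = word.upper()` → word = 'VALUE'
`result = data + word[-1]` → result = 'luE'
So data = 'lu'

Answer: 'lu'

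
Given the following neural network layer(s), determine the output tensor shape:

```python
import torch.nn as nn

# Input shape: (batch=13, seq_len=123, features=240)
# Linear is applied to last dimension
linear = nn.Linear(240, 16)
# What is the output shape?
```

Input: (13, 123, 240) -> Output: (13, 123, 16)

Answer: (13, 123, 16)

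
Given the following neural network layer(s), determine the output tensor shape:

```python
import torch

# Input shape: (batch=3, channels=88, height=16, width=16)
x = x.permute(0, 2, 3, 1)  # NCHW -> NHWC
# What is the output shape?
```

Input: (3, 88, 16, 16) -> Output: (3, 16, 16, 88)

Answer: (3, 16, 16, 88)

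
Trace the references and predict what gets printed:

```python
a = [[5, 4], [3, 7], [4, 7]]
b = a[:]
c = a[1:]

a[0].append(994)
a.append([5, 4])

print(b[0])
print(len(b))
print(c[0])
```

Key concept: slice with nested mutation.
Step by step:
`a = [[5, 4], [3, 7], [4, 7]]` → a = [[5, 4], [3, 7], [4, 7]]
`b = a[:]` → b = [[5, 4], [3, 7], [4, 7]]
`c = a[1:]` → c = [[3, 7], [4, 7]]
`a[0].append(994)` → a = [[5, 4, 994], [3, 7], [4, 7]]; b = [[5, 4, 994], [3, 7], [4, 7]]
`a.append([5, 4])` → a = [[5, 4, 994], [3, 7], [4, 7], [5, 4]]
`print(b[0])` → prints [5, 4, 994]
`print(len(b))` → prints 3
`print(c[0])` → prints [3, 7]

Answer:
[5, 4, 994]
3
[3, 7]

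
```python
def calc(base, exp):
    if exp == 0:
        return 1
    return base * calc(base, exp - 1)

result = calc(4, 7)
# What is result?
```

calc(4, 7) = 4 * 4 * 4 * 4 * 4 * 4 * 4 = 16384

Answer: 16384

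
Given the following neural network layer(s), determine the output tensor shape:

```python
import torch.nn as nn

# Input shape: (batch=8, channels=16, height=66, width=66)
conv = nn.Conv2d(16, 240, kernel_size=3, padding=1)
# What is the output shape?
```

Input: (8, 16, 66, 66) -> Output: (8, 240, 66, 66)

Answer: (8, 240, 66, 66)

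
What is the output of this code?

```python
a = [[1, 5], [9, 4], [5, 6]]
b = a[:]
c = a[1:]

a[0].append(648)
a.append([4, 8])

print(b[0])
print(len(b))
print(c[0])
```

Key concept: slice with nested mutation.
Step by step:
`a = [[1, 5], [9, 4], [5, 6]]` → a = [[1, 5], [9, 4], [5, 6]]
`b = a[:]` → b = [[1, 5], [9, 4], [5, 6]]
`c = a[1:]` → c = [[9, 4], [5, 6]]
`a[0].append(648)` → a = [[1, 5, 648], [9, 4], [5, 6]]; b = [[1, 5, 648], [9, 4], [5, 6]]
`a.append([4, 8])` → a = [[1, 5, 648], [9, 4], [5, 6], [4, 8]]
`print(b[0])` → prints [1, 5, 648]
`print(len(b))` → prints 3
`print(c[0])` → prints [9, 4]

Answer:
[1, 5, 648]
3
[9, 4]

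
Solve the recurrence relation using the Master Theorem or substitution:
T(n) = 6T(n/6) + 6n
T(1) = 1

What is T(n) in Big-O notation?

By Master Theorem: a=6, b=6, f(n)=6n. Since log_6(6) = 1 and f(n) = Θ(n^1), Case 2 applies. T(n) = O(n log n).

Answer: O(n log n)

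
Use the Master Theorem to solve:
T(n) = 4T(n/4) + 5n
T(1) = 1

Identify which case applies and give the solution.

a=4, b=4, f(n)=5n. log_4(4) = 1. Since c=1 = 1, Case 2 applies: T(n) = Θ(n^log_b(a) · log n) = O(n log n).

Answer: O(n log n) - Case 2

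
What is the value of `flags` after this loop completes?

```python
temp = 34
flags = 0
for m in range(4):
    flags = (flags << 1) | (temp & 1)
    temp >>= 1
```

Reverse lowest 4 bits of 34
`flags` takes the values: 0 → 1 → 2 → 4

Answer: 4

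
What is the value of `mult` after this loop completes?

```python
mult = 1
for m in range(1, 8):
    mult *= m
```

7! = 5040
`mult` takes the values: 1 → 2 → 6 → 24 → 120 → 720 → 5040

Answer: 5040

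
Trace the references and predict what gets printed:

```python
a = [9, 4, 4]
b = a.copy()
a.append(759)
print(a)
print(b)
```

Key concept: list.copy() creates independent copy.
Step by step:
`a = [9, 4, 4]` → a = [9, 4, 4]
`b = a.copy()` → b = [9, 4, 4]
`a.append(759)` → a = [9, 4, 4, 759]
`print(a)` → prints [9, 4, 4, 759]
`print(b)` → prints [9, 4, 4]

Answer:
[9, 4, 4, 759]
[9, 4, 4]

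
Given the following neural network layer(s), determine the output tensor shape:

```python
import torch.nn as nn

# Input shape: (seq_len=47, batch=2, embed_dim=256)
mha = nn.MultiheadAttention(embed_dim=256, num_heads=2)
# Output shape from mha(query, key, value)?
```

Input: (47, 2, 256) -> Output: (47, 2, 256)

Answer: (47, 2, 256)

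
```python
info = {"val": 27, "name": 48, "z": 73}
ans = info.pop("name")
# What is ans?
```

Trace:
`info = {"val": 27, "name": 48, "z": 73}` → info = {'val': 27, 'name': 48, 'z': 73}
`ans = info.pop("name")` → info = {'val': 27, 'z': 73}; ans = 48
So ans = 48

Answer: 48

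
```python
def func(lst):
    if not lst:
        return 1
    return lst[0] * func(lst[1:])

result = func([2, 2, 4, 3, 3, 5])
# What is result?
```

Product over [2, 2, 4, 3, 3, 5] = 2 * 2 * 4 * 3 * 3 * 5 = 720

Answer: 720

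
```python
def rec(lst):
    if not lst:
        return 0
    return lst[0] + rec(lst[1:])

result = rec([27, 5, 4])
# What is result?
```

27 + 5 + 4 + 0 = 36

Answer: 36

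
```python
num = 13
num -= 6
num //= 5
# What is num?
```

Trace:
`num = 13` → num = 13
`num -= 6` → num = 7
`num //= 5` → num = 1
So num = 1

Answer: 1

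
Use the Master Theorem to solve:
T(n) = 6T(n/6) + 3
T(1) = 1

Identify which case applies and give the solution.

a=6, b=6, f(n)=3. log_6(6) = 1. Since c=0 < 1, Case 1 applies: T(n) = Θ(n^log_b(a)) = O(n).

Answer: O(n) - Case 1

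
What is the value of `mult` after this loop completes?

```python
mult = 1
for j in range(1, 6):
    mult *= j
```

5! = 120
`mult` takes the values: 1 → 2 → 6 → 24 → 120

Answer: 120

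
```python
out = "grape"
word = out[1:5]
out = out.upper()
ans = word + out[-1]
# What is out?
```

Trace:
`out = "grape"` → out = 'grape'
`word = out[1:5]` → word = 'rape'
`out = out.upper()` → out = 'GRAPE'
`ans = word + out[-1]` → ans = 'rapeE'
So out = 'GRAPE'

Answer: 'GRAPE'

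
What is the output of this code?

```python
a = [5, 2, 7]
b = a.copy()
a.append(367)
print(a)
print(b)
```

Key concept: list.copy() creates independent copy.
Step by step:
`a = [5, 2, 7]` → a = [5, 2, 7]
`b = a.copy()` → b = [5, 2, 7]
`a.append(367)` → a = [5, 2, 7, 367]
`print(a)` → prints [5, 2, 7, 367]
`print(b)` → prints [5, 2, 7]

Answer:
[5, 2, 7, 367]
[5, 2, 7]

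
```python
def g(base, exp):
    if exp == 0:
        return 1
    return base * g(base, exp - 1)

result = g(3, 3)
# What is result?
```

g(3, 3) = 3 * 3 * 3 = 27

Answer: 27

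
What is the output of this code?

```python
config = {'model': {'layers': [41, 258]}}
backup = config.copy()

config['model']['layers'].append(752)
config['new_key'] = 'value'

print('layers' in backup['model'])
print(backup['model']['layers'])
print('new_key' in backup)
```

Key concept: shallow copy gotcha with nested dict.
Step by step:
`config = {'model': {'layers': [41, 258]}}` → config = {'model': {'layers': [41, 258]}}
`backup = config.copy()` → backup = {'model': {'layers': [41, 258]}}
`config['model']['layers'].append(752)` → config = {'model': {'layers': [41, 258, 752]}}; backup = {'model': {'layers': [41, 258, 752]}}
`config['new_key'] = 'value'` → config = {'model': {'layers': [41, 258, 752]}, 'new_key': 'value'}
`print('layers' in backup['model'])` → prints True
`print(backup['model']['layers'])` → prints [41, 258, 752]
`print('new_key' in backup)` → prints False

Answer:
True
[41, 258, 752]
False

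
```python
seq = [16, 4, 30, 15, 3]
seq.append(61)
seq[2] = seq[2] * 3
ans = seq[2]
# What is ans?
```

Trace:
`seq = [16, 4, 30, 15, 3]` → seq = [16, 4, 30, 15, 3]
`seq.append(61)` → seq = [16, 4, 30, 15, 3, 61]
`seq[2] = seq[2] * 3` → seq = [16, 4, 90, 15, 3, 61]
`ans = seq[2]` → ans = 90
So ans = 90

Answer: 90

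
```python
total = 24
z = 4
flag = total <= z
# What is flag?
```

Trace:
`total = 24` → total = 24
`z = 4` → z = 4
`flag = total <= z` → flag = False
So flag = False

Answer: False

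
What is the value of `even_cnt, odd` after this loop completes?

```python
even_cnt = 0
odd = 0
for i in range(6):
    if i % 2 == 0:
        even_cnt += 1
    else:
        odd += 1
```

Count evens and odds in range(6)
`even_cnt, odd` takes the values: (0, 0) → (1, 0) → (1, 1) → (2, 1) → (2, 2) → (3, 2) → (3, 3)

Answer: 3, 3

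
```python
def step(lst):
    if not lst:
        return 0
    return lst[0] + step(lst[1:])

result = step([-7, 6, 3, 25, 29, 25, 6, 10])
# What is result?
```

(-7) + 6 + 3 + 25 + 29 + 25 + 6 + 10 + 0 = 97

Answer: 97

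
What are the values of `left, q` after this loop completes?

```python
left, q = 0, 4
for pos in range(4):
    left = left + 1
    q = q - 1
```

left goes 0→4, q goes 4→0
`left, q` takes the values: (0, 4) → (1, 4) → (1, 3) → (2, 3) → (2, 2) → (3, 2) → (3, 1) → (4, 1) → (4, 0)

Answer: 4, 0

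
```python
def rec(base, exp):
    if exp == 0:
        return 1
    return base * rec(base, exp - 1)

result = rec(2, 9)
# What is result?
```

rec(2, 9) = 2 * 2 * 2 * 2 * 2 * 2 * 2 * 2 * 2 = 512

Answer: 512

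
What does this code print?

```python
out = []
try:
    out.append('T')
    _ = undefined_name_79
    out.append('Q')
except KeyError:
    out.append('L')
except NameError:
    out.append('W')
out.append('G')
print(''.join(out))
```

Execution trace: 'T' (try body) → 'W' (except NameError) → 'G' (after the try/except). Output: TWG

Answer: TWG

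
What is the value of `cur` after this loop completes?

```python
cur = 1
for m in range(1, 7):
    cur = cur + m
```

Start at 1, add 1 through 6
`cur` takes the values: 1 → 2 → 4 → 7 → 11 → 16 → 22

Answer: 22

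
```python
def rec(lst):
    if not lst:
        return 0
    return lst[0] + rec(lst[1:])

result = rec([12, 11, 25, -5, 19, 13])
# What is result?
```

12 + 11 + 25 + (-5) + 19 + 13 + 0 = 75

Answer: 75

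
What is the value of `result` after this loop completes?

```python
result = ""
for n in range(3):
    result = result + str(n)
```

Concatenate digits 0 to 2
`result` takes the values: "" → "0" → "01" → "012"

Answer: "012"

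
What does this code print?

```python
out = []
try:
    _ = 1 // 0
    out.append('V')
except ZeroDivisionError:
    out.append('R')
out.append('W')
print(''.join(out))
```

Execution trace: 'R' (except ZeroDivisionError) → 'W' (after the try/except). Output: RW

Answer: RW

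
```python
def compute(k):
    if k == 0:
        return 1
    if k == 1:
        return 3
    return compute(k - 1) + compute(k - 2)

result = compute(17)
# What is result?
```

Build up from base cases: compute(0)=1, compute(1)=3, compute(2)=4, compute(3)=7, compute(4)=11, compute(5)=18, compute(6)=29, ..., compute(17)=5778

Answer: 5778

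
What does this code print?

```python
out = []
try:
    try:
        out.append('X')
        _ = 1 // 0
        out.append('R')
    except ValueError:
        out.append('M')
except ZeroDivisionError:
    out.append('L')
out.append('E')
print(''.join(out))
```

Execution trace: 'X' (try body) → 'L' (outer except ZeroDivisionError) → 'E' (after the try/except). Output: XLE

Answer: XLE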